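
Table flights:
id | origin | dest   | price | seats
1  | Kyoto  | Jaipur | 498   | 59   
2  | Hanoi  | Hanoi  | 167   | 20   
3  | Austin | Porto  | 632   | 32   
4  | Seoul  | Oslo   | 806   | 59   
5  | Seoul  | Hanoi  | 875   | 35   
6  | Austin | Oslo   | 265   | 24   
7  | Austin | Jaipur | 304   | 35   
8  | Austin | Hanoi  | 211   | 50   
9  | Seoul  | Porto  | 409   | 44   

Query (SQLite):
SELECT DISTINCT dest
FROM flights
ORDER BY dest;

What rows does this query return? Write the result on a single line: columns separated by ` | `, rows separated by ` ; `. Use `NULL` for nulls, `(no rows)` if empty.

Hanoi ; Jaipur ; Oslo ; Porto

Collect distinct dest values from flights.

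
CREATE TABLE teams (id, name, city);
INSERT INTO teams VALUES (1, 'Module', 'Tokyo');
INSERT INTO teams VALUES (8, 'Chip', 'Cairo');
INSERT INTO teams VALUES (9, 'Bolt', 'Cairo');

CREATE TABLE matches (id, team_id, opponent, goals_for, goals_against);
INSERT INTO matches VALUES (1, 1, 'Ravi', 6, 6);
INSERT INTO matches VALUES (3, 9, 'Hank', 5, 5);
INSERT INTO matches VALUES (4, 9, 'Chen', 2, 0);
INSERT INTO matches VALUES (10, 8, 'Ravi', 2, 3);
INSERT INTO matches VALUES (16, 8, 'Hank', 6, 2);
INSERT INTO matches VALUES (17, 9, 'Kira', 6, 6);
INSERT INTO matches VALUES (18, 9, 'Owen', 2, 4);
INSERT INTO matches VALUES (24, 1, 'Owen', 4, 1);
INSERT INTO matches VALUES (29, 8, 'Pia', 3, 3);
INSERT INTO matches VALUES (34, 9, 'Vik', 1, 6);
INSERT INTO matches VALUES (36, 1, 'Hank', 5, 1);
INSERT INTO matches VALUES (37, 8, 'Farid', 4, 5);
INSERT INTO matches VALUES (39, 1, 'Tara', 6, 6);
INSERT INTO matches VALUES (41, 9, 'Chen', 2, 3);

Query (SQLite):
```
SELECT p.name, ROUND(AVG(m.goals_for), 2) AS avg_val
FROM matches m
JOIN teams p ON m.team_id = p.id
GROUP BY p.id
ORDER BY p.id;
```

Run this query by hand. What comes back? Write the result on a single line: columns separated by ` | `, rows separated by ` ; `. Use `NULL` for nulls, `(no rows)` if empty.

Join each matches row to its teams via team_id.
Group joined rows by teams.id; compute ROUND(AVG(m.goals_for), 2) per group.
  1: ids {1, 24, 36, 39} → ROUND(AVG(m.goals_for), 2)=5.25
  8: ids {10, 16, 29, 37} → ROUND(AVG(m.goals_for), 2)=3.75
  9: ids {3, 4, 17, 18, 34, 41} → ROUND(AVG(m.goals_for), 2)=3

Module | 5.25 ; Chip | 3.75 ; Bolt | 3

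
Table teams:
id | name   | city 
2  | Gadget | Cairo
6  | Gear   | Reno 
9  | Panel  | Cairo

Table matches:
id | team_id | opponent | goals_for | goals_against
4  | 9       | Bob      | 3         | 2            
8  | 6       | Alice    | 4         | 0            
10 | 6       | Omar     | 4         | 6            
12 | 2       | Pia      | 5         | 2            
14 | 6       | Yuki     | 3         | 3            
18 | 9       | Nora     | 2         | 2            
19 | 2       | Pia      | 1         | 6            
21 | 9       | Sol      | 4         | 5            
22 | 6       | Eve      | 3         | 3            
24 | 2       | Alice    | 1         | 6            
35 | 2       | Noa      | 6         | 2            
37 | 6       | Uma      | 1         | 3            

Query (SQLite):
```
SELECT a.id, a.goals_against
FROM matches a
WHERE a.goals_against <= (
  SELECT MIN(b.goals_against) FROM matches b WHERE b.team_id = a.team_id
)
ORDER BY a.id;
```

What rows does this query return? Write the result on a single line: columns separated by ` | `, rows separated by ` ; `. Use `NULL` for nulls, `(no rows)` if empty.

For each matches row a, compute MIN(goals_against) over rows sharing a.team_id.
Keep row a if a.goals_against <= that per-group MIN.
  team_id=2: MIN(goals_against) = 2
  team_id=6: MIN(goals_against) = 0
  team_id=9: MIN(goals_against) = 2

4 | 2 ; 8 | 0 ; 12 | 2 ; 18 | 2 ; 35 | 2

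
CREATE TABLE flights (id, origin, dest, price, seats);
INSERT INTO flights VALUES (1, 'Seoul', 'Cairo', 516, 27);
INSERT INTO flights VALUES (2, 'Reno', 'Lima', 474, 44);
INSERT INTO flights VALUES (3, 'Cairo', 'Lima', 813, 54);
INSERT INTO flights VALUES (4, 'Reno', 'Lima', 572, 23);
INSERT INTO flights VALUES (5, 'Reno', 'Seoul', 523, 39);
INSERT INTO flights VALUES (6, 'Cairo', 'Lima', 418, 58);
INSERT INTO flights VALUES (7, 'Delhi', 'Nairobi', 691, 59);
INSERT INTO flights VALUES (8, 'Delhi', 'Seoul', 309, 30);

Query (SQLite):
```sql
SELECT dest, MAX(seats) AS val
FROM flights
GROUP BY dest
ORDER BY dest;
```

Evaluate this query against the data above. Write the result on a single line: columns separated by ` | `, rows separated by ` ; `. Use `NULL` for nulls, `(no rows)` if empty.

Cairo | 27 ; Lima | 58 ; Nairobi | 59 ; Seoul | 39

Partition flights by dest; compute MAX(seats) within each group.
  Cairo: ids {1} → MAX(seats)=27
  Lima: ids {2, 3, 4, 6} → MAX(seats)=58
  Nairobi: ids {7} → MAX(seats)=59
  Seoul: ids {5, 8} → MAX(seats)=39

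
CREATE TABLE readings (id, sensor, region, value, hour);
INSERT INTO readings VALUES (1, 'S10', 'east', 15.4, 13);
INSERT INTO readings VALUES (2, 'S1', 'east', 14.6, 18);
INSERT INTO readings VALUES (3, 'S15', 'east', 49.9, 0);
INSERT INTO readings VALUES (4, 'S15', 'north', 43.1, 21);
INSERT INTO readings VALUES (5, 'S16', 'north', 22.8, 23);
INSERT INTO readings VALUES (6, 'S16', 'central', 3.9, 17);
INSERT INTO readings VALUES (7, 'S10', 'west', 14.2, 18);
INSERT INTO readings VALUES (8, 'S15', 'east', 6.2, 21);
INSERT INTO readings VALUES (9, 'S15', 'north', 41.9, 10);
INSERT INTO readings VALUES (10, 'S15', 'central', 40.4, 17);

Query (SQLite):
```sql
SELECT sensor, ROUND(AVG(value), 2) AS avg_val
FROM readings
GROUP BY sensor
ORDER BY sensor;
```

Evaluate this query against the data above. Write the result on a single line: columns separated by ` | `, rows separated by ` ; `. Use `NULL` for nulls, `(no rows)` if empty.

S1 | 14.6 ; S10 | 14.8 ; S15 | 36.3 ; S16 | 13.35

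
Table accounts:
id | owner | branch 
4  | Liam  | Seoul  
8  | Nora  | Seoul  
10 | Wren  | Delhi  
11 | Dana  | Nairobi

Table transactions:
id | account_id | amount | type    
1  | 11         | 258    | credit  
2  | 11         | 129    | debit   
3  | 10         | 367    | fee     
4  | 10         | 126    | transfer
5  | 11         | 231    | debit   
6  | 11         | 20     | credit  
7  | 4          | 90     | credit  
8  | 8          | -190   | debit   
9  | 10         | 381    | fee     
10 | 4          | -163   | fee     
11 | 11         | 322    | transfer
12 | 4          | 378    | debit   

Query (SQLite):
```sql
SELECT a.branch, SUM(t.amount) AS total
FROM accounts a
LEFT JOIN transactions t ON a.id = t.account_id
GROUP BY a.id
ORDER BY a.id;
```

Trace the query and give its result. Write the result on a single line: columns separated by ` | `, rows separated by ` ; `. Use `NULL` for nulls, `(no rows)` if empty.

LEFT JOIN keeps every accounts row; unmatched ones get NULL for transactions columns.
Group by accounts.id and compute SUM(t.amount). SUM over an all-NULL group is NULL.
  4: ids {7, 10, 12} → SUM(t.amount)=305
  8: ids {8} → SUM(t.amount)=-190
  10: ids {3, 4, 9} → SUM(t.amount)=874
  11: ids {1, 2, 5, 6, 11} → SUM(t.amount)=960

Seoul | 305 ; Seoul | -190 ; Delhi | 874 ; Nairobi | 960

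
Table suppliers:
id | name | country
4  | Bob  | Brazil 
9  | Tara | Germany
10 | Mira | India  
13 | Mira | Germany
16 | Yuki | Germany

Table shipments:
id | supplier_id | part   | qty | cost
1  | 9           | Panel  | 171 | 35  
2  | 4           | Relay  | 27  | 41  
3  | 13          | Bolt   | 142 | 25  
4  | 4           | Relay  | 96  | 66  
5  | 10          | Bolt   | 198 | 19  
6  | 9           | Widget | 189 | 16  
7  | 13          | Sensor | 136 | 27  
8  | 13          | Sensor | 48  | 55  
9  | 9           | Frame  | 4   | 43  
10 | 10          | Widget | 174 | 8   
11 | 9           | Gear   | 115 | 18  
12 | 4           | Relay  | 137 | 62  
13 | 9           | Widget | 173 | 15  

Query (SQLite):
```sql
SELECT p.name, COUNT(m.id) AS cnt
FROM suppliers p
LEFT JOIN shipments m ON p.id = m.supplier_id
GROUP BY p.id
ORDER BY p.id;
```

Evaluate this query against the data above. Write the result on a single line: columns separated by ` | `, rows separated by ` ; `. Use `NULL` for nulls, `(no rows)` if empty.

LEFT JOIN keeps every suppliers row; unmatched ones get NULL for shipments columns.
Group by suppliers.id and compute COUNT(m.id). COUNT(col) of an all-NULL group is 0.
  4: ids {2, 4, 12} → COUNT(m.id)=3
  9: ids {1, 6, 9, 11, 13} → COUNT(m.id)=5
  10: ids {5, 10} → COUNT(m.id)=2
  13: ids {3, 7, 8} → COUNT(m.id)=3
  16: ids {—} → COUNT(m.id)=0

Bob | 3 ; Tara | 5 ; Mira | 2 ; Mira | 3 ; Yuki | 0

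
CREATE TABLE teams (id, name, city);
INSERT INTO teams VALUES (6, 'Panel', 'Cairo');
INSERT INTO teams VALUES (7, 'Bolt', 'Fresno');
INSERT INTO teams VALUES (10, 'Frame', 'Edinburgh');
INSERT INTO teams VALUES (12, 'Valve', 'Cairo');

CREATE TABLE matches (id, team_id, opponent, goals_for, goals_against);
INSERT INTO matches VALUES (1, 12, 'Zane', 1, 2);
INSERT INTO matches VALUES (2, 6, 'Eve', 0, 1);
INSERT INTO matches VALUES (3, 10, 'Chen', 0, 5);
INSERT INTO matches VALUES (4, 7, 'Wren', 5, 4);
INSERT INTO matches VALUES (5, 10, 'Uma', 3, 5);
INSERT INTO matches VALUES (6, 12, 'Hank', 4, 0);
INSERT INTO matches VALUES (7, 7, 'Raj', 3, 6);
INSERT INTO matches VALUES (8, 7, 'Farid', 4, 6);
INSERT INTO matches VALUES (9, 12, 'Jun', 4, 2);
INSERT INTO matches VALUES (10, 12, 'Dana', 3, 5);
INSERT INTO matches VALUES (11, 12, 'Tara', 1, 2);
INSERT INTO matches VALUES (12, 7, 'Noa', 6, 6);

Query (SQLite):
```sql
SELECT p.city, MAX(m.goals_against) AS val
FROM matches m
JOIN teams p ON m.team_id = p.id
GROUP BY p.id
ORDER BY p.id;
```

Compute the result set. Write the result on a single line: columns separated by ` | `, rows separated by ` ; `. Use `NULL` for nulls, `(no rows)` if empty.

Cairo | 1 ; Fresno | 6 ; Edinburgh | 5 ; Cairo | 5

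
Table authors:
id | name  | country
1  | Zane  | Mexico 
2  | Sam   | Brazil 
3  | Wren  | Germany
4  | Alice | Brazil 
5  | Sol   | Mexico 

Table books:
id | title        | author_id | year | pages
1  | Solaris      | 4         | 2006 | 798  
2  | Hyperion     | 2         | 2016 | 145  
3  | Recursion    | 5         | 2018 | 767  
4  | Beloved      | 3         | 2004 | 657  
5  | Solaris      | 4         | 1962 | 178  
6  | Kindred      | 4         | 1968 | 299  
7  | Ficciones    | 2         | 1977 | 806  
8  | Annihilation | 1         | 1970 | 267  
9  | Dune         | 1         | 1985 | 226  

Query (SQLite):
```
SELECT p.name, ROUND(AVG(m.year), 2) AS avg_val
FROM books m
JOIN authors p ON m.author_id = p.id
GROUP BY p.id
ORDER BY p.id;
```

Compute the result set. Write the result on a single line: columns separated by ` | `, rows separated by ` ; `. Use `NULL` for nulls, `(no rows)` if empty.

Zane | 1977.5 ; Sam | 1996.5 ; Wren | 2004 ; Alice | 1978.67 ; Sol | 2018

Join each books row to its authors via author_id.
Group joined rows by authors.id; compute ROUND(AVG(m.year), 2) per group.
  1: ids {8, 9} → ROUND(AVG(m.year), 2)=1977.5
  2: ids {2, 7} → ROUND(AVG(m.year), 2)=1996.5
  3: ids {4} → ROUND(AVG(m.year), 2)=2004
  4: ids {1, 5, 6} → ROUND(AVG(m.year), 2)=1978.67
  5: ids {3} → ROUND(AVG(m.year), 2)=2018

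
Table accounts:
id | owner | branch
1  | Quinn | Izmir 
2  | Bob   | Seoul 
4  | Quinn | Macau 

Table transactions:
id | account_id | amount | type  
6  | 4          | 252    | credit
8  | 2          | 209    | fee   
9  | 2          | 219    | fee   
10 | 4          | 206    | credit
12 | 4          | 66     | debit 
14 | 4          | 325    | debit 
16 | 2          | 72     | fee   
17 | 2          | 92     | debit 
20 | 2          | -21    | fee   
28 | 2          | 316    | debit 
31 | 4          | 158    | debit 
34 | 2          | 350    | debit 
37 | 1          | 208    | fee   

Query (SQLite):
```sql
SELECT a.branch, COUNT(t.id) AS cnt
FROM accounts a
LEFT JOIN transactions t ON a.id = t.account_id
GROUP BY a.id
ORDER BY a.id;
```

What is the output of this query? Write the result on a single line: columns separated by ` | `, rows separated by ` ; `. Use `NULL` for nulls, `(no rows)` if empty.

LEFT JOIN keeps every accounts row; unmatched ones get NULL for transactions columns.
Group by accounts.id and compute COUNT(t.id). COUNT(col) of an all-NULL group is 0.
  1: ids {37} → COUNT(t.id)=1
  2: ids {8, 9, 16, 17, 20, 28, 34} → COUNT(t.id)=7
  4: ids {6, 10, 12, 14, 31} → COUNT(t.id)=5

Izmir | 1 ; Seoul | 7 ; Macau | 5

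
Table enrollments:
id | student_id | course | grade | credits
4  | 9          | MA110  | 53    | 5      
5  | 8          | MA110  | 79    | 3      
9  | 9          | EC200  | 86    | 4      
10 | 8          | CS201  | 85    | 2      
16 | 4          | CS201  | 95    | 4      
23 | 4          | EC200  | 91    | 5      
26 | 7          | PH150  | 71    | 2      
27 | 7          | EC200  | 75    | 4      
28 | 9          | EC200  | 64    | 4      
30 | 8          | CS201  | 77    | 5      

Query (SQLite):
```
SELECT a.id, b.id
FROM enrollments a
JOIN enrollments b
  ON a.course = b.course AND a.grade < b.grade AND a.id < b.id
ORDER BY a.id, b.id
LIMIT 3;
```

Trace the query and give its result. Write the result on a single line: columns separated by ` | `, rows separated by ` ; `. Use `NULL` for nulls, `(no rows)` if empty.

4 | 5 ; 9 | 23 ; 10 | 16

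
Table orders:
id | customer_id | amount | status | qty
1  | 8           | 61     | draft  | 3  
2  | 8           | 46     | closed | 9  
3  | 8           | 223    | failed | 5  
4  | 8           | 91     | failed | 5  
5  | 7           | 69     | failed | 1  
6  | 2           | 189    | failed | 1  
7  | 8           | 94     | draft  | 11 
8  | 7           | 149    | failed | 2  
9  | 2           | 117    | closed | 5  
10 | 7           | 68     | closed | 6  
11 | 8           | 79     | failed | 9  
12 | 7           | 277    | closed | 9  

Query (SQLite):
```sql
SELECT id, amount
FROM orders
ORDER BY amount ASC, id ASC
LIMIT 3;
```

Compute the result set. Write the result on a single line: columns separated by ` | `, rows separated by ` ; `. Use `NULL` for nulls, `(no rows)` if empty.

2 | 46 ; 1 | 61 ; 10 | 68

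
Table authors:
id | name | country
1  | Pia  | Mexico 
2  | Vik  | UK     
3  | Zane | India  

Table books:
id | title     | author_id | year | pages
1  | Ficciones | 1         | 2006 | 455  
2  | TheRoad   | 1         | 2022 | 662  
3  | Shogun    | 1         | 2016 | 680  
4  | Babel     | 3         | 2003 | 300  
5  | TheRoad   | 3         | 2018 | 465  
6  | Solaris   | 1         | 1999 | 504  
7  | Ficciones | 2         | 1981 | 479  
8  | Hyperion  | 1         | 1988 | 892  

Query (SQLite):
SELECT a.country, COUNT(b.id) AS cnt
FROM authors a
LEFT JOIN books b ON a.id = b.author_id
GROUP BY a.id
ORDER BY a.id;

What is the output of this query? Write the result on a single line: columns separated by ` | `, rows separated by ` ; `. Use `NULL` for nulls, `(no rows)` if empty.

Mexico | 5 ; UK | 1 ; India | 2

LEFT JOIN keeps every authors row; unmatched ones get NULL for books columns.
Group by authors.id and compute COUNT(b.id). COUNT(col) of an all-NULL group is 0.
  1: ids {1, 2, 3, 6, 8} → COUNT(b.id)=5
  2: ids {7} → COUNT(b.id)=1
  3: ids {4, 5} → COUNT(b.id)=2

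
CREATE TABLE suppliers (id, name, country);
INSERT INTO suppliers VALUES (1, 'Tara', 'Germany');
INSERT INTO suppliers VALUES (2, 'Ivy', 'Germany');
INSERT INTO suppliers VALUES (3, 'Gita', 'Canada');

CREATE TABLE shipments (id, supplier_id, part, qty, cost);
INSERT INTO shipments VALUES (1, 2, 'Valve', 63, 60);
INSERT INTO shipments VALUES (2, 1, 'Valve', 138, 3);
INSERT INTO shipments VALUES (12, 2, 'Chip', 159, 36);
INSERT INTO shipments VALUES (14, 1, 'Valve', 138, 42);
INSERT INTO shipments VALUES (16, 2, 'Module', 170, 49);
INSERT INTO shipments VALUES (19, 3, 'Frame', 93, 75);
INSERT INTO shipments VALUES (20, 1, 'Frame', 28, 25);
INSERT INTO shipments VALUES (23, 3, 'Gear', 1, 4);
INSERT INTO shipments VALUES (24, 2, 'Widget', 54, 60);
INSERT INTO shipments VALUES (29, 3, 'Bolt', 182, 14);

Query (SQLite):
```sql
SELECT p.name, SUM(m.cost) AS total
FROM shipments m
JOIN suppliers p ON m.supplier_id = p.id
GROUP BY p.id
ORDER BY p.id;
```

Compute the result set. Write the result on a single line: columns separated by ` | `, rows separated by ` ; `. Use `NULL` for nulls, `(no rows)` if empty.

Tara | 70 ; Ivy | 205 ; Gita | 93

Join each shipments row to its suppliers via supplier_id.
Group joined rows by suppliers.id; compute SUM(m.cost) per group.
  1: ids {2, 14, 20} → SUM(m.cost)=70
  2: ids {1, 12, 16, 24} → SUM(m.cost)=205
  3: ids {19, 23, 29} → SUM(m.cost)=93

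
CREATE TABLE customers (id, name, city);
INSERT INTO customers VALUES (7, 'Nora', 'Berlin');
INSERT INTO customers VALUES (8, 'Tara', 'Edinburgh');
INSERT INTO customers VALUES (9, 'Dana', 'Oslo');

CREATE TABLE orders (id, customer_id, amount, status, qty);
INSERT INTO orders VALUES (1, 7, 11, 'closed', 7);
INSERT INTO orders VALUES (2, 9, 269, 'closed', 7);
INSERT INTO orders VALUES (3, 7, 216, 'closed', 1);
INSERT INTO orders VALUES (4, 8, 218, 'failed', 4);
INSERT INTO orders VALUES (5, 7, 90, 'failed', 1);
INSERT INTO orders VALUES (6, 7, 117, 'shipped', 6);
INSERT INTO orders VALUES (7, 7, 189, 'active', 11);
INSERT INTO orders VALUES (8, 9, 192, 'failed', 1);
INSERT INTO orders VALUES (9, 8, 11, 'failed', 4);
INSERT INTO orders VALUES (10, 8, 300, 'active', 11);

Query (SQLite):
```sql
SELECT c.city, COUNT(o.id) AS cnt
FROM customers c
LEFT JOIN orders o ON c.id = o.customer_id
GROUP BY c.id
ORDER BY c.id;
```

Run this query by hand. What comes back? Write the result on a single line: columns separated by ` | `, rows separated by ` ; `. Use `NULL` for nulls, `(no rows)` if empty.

LEFT JOIN keeps every customers row; unmatched ones get NULL for orders columns.
Group by customers.id and compute COUNT(o.id). COUNT(col) of an all-NULL group is 0.
  7: ids {1, 3, 5, 6, 7} → COUNT(o.id)=5
  8: ids {4, 9, 10} → COUNT(o.id)=3
  9: ids {2, 8} → COUNT(o.id)=2

Berlin | 5 ; Edinburgh | 3 ; Oslo | 2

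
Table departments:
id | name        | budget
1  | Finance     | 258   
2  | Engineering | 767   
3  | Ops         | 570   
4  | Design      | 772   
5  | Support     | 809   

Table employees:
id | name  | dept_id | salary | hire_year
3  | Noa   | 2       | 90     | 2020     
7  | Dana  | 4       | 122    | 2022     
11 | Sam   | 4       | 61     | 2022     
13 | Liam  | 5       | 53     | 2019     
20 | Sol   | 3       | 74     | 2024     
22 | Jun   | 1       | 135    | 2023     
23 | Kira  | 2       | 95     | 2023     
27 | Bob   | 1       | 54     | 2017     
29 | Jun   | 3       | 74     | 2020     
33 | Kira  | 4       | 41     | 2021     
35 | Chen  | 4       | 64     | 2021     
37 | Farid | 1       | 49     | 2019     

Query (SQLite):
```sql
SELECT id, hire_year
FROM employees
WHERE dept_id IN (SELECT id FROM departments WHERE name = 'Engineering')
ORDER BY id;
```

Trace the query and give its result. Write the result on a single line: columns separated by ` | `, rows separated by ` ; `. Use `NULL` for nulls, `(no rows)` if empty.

Inner query: departments.id where name = 'Engineering'.
Outer: keep employees rows whose dept_id is in that set.
Inner query → {2}

3 | 2020 ; 23 | 2023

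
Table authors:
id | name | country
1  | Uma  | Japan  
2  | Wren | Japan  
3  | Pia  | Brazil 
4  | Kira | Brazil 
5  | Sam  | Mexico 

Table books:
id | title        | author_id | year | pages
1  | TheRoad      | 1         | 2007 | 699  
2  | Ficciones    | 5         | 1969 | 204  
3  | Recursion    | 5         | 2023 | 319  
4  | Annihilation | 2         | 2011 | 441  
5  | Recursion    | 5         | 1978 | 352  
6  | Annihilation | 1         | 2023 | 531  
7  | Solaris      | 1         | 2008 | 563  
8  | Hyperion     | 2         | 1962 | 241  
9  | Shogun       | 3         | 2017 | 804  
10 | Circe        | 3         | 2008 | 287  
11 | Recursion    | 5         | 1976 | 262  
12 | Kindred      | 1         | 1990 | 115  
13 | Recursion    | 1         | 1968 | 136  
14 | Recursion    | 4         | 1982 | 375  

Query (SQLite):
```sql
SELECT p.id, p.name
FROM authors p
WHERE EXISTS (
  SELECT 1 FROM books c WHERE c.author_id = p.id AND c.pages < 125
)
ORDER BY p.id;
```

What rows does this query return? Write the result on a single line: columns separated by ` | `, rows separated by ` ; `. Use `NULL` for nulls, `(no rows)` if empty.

For each authors row, check whether any books with matching author_id has pages < 125.
Keep rows where that is true.

1 | Uma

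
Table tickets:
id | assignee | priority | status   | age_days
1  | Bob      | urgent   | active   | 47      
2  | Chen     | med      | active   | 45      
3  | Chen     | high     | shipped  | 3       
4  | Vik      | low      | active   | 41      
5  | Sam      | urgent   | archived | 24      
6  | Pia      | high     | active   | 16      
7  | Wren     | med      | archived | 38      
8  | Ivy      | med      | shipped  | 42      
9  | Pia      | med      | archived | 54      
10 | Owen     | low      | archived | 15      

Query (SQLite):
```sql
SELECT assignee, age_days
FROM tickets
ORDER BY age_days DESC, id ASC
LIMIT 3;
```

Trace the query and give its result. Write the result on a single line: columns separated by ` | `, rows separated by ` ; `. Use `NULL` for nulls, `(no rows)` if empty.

Sort by age_days desc, tiebreak id asc: (54, id=9), (47, id=1), (45, id=2), (42, id=8), (41, id=4), (38, id=7) …. Take first 3.

Pia | 54 ; Bob | 47 ; Chen | 45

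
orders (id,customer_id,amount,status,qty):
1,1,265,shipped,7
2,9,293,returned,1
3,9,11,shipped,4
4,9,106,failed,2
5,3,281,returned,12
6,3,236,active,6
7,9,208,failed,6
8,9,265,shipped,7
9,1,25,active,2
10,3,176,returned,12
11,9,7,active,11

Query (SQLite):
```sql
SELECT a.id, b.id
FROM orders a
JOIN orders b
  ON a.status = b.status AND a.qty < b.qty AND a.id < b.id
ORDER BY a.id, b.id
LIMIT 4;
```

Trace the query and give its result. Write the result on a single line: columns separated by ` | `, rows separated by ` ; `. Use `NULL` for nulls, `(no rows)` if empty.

2 | 5 ; 2 | 10 ; 3 | 8 ; 4 | 7

Pairs (a,b) with same status, a.qty < b.qty, a.id < b.id.
status groups: active:{6,9,11} failed:{4,7} returned:{2,5,10} shipped:{1,3,8}
Ordered by (a.id, b.id); first 4.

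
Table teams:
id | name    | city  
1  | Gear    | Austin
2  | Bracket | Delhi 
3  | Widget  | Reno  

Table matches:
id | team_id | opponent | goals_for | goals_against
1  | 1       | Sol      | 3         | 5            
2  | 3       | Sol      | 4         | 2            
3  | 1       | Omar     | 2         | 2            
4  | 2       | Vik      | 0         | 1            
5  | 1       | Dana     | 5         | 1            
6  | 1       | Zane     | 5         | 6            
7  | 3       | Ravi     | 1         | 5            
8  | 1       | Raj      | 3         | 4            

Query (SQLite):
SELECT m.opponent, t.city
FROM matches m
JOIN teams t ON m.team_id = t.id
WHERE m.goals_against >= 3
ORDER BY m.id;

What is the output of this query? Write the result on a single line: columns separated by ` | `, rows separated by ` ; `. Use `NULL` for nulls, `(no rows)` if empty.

Each matches row matches the teams row where team_id = teams.id.
Then keep rows with m.goals_against >= 3.

Sol | Austin ; Zane | Austin ; Ravi | Reno ; Raj | Austin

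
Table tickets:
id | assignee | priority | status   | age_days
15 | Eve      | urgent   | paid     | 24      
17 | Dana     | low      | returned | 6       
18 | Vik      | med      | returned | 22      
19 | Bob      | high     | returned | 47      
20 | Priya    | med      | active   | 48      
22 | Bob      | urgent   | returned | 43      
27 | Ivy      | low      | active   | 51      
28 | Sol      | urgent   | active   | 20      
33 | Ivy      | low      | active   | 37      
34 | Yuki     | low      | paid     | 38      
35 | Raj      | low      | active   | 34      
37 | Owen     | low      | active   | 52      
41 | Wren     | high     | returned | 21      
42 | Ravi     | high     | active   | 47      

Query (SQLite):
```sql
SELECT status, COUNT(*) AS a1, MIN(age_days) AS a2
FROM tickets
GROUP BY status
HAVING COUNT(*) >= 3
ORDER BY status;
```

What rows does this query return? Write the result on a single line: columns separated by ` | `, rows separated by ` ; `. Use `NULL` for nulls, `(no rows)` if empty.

Group tickets by status.
Per group compute: COUNT(*), MIN(age_days).
HAVING: drop groups with fewer than 3 rows.
  active: ids {20, 27, 28, 33, 35, 37, 42} → COUNT(*)=7, MIN(age_days)=20
  paid: ids {15, 34} → COUNT(*)=2, MIN(age_days)=24
  returned: ids {17, 18, 19, 22, 41} → COUNT(*)=5, MIN(age_days)=6

active | 7 | 20 ; returned | 5 | 6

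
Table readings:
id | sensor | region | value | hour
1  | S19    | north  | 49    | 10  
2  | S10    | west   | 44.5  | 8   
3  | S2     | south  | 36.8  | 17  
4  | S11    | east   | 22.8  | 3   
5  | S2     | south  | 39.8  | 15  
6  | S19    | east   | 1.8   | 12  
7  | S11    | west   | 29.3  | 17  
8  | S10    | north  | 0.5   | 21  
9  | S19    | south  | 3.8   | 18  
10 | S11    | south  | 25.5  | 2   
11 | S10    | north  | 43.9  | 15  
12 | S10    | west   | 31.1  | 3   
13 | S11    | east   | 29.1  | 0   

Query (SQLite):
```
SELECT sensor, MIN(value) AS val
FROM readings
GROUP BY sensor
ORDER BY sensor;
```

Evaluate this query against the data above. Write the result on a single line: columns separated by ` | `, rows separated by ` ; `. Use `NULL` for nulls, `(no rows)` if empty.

Partition readings by sensor; compute MIN(value) within each group.
  S10: ids {2, 8, 11, 12} → MIN(value)=0.5
  S11: ids {4, 7, 10, 13} → MIN(value)=22.8
  S19: ids {1, 6, 9} → MIN(value)=1.8
  S2: ids {3, 5} → MIN(value)=36.8

S10 | 0.5 ; S11 | 22.8 ; S19 | 1.8 ; S2 | 36.8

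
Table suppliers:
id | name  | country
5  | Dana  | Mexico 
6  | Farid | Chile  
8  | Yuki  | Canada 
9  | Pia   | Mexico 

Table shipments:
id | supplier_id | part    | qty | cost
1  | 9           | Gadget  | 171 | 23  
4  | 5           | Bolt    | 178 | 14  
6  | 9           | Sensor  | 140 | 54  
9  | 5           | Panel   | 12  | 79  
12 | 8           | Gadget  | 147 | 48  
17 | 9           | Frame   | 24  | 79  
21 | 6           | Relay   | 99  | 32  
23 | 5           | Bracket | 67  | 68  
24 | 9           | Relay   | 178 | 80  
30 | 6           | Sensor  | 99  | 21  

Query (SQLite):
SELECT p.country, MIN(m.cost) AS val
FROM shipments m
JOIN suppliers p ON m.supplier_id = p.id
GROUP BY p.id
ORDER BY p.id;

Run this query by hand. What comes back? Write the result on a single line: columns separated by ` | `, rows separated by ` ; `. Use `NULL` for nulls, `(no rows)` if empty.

Mexico | 14 ; Chile | 21 ; Canada | 48 ; Mexico | 23

Join each shipments row to its suppliers via supplier_id.
Group joined rows by suppliers.id; compute MIN(m.cost) per group.
  5: ids {4, 9, 23} → MIN(m.cost)=14
  6: ids {21, 30} → MIN(m.cost)=21
  8: ids {12} → MIN(m.cost)=48
  9: ids {1, 6, 17, 24} → MIN(m.cost)=23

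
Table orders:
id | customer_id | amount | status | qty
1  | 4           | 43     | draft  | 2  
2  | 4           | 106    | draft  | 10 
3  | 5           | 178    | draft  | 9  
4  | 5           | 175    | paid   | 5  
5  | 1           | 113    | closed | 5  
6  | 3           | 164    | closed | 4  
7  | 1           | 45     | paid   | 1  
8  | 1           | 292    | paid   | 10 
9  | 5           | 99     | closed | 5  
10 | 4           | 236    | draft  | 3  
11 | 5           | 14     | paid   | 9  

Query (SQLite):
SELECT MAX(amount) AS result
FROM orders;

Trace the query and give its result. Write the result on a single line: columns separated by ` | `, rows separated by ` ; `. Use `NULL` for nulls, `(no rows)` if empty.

292

All amount values: [43, 106, 178, 175, 113, 164, 45, 292, 99, 236, 14].
MAX of non-NULL values = 292.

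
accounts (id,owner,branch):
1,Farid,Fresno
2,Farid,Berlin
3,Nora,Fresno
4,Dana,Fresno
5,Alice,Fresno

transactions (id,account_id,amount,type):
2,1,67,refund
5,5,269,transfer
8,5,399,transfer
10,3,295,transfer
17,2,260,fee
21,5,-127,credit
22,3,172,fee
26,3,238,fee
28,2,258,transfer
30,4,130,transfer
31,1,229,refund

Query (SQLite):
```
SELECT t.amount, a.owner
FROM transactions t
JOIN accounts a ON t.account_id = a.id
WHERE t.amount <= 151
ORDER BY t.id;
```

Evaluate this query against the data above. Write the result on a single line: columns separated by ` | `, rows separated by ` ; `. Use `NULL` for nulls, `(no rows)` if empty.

Each transactions row matches the accounts row where account_id = accounts.id.
Then keep rows with t.amount <= 151.

67 | Farid ; -127 | Alice ; 130 | Dana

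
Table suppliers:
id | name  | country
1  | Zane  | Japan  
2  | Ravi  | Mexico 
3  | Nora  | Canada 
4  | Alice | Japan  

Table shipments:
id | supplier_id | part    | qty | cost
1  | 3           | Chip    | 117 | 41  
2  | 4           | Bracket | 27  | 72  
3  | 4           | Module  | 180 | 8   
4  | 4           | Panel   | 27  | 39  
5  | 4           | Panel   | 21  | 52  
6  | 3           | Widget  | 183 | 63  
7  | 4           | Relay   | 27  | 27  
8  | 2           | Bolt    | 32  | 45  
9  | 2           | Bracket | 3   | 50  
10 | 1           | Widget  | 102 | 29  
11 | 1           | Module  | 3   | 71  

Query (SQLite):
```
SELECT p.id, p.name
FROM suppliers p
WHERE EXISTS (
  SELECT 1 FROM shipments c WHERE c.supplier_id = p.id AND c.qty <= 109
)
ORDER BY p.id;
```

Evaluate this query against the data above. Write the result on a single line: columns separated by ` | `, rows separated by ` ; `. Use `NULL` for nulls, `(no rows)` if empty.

For each suppliers row, check whether any shipments with matching supplier_id has qty <= 109.
Keep rows where that is true.

1 | Zane ; 2 | Ravi ; 4 | Alice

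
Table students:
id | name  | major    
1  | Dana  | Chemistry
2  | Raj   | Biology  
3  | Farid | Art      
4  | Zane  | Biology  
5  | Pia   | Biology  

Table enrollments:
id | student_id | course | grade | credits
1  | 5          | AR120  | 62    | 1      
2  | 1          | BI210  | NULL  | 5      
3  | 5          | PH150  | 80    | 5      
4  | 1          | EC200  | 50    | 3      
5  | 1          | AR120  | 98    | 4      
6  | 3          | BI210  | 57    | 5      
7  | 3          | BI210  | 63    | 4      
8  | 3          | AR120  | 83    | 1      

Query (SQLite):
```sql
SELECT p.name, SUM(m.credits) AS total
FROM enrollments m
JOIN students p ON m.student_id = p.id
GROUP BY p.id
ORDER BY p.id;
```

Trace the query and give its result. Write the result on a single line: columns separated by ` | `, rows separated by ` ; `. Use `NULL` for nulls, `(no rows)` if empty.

Join each enrollments row to its students via student_id.
Group joined rows by students.id; compute SUM(m.credits) per group.
  1: ids {2, 4, 5} → SUM(m.credits)=12
  3: ids {6, 7, 8} → SUM(m.credits)=10
  5: ids {1, 3} → SUM(m.credits)=6

Dana | 12 ; Farid | 10 ; Pia | 6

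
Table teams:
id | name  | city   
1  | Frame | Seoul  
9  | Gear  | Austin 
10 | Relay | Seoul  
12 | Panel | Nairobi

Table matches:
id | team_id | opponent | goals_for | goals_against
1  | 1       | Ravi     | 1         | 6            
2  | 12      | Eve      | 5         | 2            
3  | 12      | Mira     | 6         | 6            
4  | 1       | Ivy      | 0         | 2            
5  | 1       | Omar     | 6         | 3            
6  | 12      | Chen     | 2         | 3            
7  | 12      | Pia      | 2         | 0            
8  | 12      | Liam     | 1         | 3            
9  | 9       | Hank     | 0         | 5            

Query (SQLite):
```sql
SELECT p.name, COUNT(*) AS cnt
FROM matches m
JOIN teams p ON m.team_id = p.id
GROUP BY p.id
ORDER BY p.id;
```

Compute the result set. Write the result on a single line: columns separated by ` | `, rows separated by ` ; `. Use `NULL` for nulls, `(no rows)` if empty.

Frame | 3 ; Gear | 1 ; Panel | 5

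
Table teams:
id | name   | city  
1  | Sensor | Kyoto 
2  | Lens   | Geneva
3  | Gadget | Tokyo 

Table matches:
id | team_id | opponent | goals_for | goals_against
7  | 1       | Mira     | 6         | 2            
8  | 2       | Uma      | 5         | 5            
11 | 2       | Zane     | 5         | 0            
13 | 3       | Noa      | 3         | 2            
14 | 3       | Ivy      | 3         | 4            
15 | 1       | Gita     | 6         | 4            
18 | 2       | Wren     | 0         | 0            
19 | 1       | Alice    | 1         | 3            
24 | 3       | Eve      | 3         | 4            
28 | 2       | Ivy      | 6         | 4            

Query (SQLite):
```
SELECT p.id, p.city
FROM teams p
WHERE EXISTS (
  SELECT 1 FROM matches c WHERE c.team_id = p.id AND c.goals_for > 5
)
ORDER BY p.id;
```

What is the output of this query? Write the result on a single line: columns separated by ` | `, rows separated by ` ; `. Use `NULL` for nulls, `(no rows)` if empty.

1 | Kyoto ; 2 | Geneva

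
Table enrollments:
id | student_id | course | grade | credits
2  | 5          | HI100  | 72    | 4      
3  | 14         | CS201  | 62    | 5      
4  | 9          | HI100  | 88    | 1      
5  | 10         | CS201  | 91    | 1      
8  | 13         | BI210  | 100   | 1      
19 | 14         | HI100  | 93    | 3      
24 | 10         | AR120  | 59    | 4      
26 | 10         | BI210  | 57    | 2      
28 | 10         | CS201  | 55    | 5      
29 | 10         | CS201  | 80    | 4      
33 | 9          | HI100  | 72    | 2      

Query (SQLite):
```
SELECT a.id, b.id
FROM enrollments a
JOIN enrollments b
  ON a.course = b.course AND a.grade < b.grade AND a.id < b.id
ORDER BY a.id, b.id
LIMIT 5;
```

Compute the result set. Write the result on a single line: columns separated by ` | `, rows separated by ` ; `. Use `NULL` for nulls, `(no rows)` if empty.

Pairs (a,b) with same course, a.grade < b.grade, a.id < b.id.
course groups: AR120:{24} BI210:{8,26} CS201:{3,5,28,29} HI100:{2,4,19,33}
Ordered by (a.id, b.id); first 5.

2 | 4 ; 2 | 19 ; 3 | 5 ; 3 | 29 ; 4 | 19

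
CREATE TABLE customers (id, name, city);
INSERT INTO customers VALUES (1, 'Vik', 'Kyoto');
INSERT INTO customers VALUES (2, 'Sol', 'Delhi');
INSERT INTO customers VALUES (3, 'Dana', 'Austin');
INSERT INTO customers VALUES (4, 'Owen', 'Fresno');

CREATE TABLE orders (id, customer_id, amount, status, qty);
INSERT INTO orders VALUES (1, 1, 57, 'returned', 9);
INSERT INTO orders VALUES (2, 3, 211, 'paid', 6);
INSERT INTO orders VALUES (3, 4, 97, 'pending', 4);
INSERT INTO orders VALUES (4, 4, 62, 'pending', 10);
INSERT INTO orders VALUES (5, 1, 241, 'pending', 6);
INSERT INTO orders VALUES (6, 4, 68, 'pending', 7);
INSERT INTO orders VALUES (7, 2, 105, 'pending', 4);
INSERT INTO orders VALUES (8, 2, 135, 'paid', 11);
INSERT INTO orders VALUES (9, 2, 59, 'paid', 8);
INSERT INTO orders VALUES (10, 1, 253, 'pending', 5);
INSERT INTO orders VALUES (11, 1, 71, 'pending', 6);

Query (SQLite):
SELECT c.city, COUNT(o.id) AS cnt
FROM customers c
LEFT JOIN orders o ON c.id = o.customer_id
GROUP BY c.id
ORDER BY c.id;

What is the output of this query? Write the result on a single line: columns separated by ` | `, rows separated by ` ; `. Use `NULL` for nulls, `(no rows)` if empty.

LEFT JOIN keeps every customers row; unmatched ones get NULL for orders columns.
Group by customers.id and compute COUNT(o.id). COUNT(col) of an all-NULL group is 0.
  1: ids {1, 5, 10, 11} → COUNT(o.id)=4
  2: ids {7, 8, 9} → COUNT(o.id)=3
  3: ids {2} → COUNT(o.id)=1
  4: ids {3, 4, 6} → COUNT(o.id)=3

Kyoto | 4 ; Delhi | 3 ; Austin | 1 ; Fresno | 3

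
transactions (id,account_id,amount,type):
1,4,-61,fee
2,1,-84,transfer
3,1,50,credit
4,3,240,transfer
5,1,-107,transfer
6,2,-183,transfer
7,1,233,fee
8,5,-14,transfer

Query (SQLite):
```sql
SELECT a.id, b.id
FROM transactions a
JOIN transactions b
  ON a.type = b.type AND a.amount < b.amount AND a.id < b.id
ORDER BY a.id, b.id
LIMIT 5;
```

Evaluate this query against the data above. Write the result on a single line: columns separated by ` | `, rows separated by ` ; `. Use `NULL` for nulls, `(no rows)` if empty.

Pairs (a,b) with same type, a.amount < b.amount, a.id < b.id.
type groups: credit:{3} fee:{1,7} transfer:{2,4,5,6,8}
Ordered by (a.id, b.id); first 5.

1 | 7 ; 2 | 4 ; 2 | 8 ; 5 | 8 ; 6 | 8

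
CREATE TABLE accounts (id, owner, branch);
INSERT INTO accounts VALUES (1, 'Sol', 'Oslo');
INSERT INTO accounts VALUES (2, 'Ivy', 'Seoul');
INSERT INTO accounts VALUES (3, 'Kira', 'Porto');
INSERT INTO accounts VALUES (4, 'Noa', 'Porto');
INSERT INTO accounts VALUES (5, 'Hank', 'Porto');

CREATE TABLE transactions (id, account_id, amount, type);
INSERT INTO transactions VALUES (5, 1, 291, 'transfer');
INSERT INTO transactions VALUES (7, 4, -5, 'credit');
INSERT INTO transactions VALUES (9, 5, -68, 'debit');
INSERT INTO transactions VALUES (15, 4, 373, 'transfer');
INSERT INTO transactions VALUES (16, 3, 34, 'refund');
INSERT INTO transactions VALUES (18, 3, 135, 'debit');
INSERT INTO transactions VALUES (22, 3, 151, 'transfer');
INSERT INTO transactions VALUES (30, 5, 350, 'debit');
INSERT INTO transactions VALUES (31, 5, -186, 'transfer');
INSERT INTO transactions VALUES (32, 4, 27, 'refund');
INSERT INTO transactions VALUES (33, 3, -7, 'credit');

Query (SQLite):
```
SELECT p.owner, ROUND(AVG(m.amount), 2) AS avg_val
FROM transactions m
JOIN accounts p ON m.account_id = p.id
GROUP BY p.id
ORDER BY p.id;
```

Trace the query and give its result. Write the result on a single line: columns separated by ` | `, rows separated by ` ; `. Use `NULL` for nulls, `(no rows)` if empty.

Join each transactions row to its accounts via account_id.
Group joined rows by accounts.id; compute ROUND(AVG(m.amount), 2) per group.
  1: ids {5} → ROUND(AVG(m.amount), 2)=291
  3: ids {16, 18, 22, 33} → ROUND(AVG(m.amount), 2)=78.25
  4: ids {7, 15, 32} → ROUND(AVG(m.amount), 2)=131.67
  5: ids {9, 30, 31} → ROUND(AVG(m.amount), 2)=32

Sol | 291 ; Kira | 78.25 ; Noa | 131.67 ; Hank | 32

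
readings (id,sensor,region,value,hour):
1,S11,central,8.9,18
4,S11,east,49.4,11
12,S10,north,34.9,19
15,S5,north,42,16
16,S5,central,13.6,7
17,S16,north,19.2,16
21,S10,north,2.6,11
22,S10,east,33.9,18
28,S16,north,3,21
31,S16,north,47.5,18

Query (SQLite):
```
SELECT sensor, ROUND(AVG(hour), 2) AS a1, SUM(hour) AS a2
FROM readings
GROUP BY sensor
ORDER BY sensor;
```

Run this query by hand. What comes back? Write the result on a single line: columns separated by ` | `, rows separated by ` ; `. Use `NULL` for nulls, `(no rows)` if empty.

S10 | 16 | 48 ; S11 | 14.5 | 29 ; S16 | 18.33 | 55 ; S5 | 11.5 | 23

Group readings by sensor.
Per group compute: ROUND(AVG(hour), 2), SUM(hour).
  S10: ids {12, 21, 22} → ROUND(AVG(hour), 2)=16, SUM(hour)=48
  S11: ids {1, 4} → ROUND(AVG(hour), 2)=14.5, SUM(hour)=29
  S16: ids {17, 28, 31} → ROUND(AVG(hour), 2)=18.33, SUM(hour)=55
  S5: ids {15, 16} → ROUND(AVG(hour), 2)=11.5, SUM(hour)=23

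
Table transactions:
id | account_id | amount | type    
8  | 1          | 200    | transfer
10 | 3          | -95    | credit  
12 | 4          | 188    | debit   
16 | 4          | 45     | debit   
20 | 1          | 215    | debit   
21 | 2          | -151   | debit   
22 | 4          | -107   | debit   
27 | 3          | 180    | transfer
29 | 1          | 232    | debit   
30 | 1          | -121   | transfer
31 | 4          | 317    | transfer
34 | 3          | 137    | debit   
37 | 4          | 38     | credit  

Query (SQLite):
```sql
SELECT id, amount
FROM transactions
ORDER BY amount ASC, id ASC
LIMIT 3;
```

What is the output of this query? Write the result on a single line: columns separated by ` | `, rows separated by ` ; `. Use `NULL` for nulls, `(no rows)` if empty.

21 | -151 ; 30 | -121 ; 22 | -107

Sort by amount asc, tiebreak id asc: (-151, id=21), (-121, id=30), (-107, id=22), (-95, id=10), (38, id=37), (45, id=16) …. Take first 3.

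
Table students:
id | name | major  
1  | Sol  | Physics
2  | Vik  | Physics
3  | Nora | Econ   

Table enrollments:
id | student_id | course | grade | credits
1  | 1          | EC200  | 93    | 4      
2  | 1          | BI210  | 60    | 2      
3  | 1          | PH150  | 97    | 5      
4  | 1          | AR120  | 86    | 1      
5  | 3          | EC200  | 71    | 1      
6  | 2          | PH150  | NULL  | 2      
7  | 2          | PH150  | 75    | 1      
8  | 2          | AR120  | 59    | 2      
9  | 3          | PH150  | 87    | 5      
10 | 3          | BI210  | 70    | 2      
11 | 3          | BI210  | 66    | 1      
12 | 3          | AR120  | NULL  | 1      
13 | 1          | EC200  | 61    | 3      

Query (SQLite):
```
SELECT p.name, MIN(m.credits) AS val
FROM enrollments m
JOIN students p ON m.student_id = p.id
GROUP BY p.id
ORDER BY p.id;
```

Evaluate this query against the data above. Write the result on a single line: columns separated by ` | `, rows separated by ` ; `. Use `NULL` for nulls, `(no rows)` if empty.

Join each enrollments row to its students via student_id.
Group joined rows by students.id; compute MIN(m.credits) per group.
  1: ids {1, 2, 3, 4, 13} → MIN(m.credits)=1
  2: ids {6, 7, 8} → MIN(m.credits)=1
  3: ids {5, 9, 10, 11, 12} → MIN(m.credits)=1

Sol | 1 ; Vik | 1 ; Nora | 1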